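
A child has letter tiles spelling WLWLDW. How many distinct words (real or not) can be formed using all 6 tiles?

60

The 6 letters of WLWLDW have repeats: L appearing twice and W appearing 3 times.
So there are 6! / (3!·2!) = 60 distinguishable arrangements.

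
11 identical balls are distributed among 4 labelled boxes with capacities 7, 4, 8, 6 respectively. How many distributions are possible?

By stars and bars, unrestricted non-negative solutions to x_1+…+x_4 = 11 number C(11+3,3) = 364.
Subtract solutions that violate a single cap (substitute x_i' = x_i − (cap_i+1)): x_1 ≥ 8 gives C(6,3) = 20; x_2 ≥ 5 gives C(9,3) = 84; x_3 ≥ 9 gives C(5,3) = 10; x_4 ≥ 7 gives C(7,3) = 35. Together 149.
No two caps can be exceeded simultaneously, so the pair terms are all 0.
By inclusion–exclusion the count is 364 − 149 + 0 = 215.

215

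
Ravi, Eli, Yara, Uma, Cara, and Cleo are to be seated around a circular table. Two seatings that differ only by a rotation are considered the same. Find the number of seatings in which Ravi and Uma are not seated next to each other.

72

All circular seatings of 6 people number (5)! = 120.
Those with Ravi next to Uma: fuse the pair into one unit and seat 5 units around a circle — 2·(4)! = 48.
Subtracting, 120 − 48 = 72.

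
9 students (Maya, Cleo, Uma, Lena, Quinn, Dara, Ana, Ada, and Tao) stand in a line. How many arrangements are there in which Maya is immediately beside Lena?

80640

Place the 7 others and the Maya-Lena pair as 8 objects in a line; the pair has 2 internal arrangements.
So the count is 2·(8)! = 80640.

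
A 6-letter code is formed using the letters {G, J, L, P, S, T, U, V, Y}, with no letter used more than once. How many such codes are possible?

60480

This is a permutation of 6 out of 9: P(9,6) = 9!/3!.
That product is 9 × 8 × 7 × 6 × 5 × 4 = 60480.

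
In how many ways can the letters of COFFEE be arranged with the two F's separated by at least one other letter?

There are 6!/(2!·2!) = 180 arrangements of COFFEE in total.
If the two F's are adjacent, glue them into one block, leaving 5 items to arrange: (5)!/(2!) = 60 ways.
Hence 180 − 60 = 120.

120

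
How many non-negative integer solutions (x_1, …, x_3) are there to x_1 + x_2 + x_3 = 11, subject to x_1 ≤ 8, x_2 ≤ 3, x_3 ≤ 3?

Without the upper bounds there are C(13,2) = 78 ways to split 11 among 3 variables.
Subtract solutions that violate a single cap (substitute x_i' = x_i − (cap_i+1)): x_1 ≥ 9 gives C(4,2) = 6; x_2 ≥ 4 gives C(9,2) = 36; x_3 ≥ 4 gives C(9,2) = 36. Together 78.
Add back pairs where two caps are both exceeded: 0 + 0 + 10 = 10.
By inclusion–exclusion the count is 78 − 78 + 10 = 10.

10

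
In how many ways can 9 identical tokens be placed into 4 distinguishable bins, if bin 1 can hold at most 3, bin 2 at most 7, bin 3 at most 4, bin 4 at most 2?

Without the upper bounds there are C(12,3) = 220 ways to split 9 among 4 bins.
Subtract solutions that violate a single cap (substitute x_i' = x_i − (cap_i+1)): x_1 ≥ 4 gives C(8,3) = 56; x_2 ≥ 8 gives C(4,3) = 4; x_3 ≥ 5 gives C(7,3) = 35; x_4 ≥ 3 gives C(9,3) = 84. Together 179.
Add back pairs where two caps are both exceeded: 0 + 1 + 10 + 0 + 0 + 4 = 15.
By inclusion–exclusion the count is 220 − 179 + 15 = 56.

56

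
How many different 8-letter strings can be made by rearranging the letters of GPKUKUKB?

3360

Letter multiplicities in GPKUKUKB: B×1, G×1, K×3, P×1, U×2.
Dividing 8! = 40320 by 3!·2! = 12 for the repeated letters gives 3360.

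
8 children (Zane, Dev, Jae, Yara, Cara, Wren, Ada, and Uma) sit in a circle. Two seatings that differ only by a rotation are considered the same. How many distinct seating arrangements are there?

Fix one person's seat to break rotational symmetry; the remaining 7 people can be arranged in (7)! = 5040 ways.

5040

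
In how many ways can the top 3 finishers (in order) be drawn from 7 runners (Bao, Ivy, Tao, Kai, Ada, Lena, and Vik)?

210

There are 7 choices for 1st place, 6 for 2nd, and 5 for 3rd.
That gives 7 × 6 × 5 = 210.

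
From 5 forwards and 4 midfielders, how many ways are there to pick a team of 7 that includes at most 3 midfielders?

26

Split by how many midfielders are chosen (0 through 3).
Sum: C(4,0)·C(5,7) + C(4,1)·C(5,6) + C(4,2)·C(5,5) + C(4,3)·C(5,4) = 0 + 0 + 6 + 20 = 26.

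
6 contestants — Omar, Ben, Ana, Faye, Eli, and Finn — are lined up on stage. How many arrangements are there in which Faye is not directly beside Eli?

480

There are 6! = 720 arrangements in all. If Faye and Eli are adjacent, merging them into one block gives 2·(5)! = 240 arrangements.
Complementary counting: 720 − 240 = 480.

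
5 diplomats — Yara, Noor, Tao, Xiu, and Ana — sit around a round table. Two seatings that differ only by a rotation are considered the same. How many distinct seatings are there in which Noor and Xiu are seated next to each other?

12

Treat {Noor, Xiu} as one unit (2 internal orders) and seat the resulting 4 units around the table: (3)! circular arrangements.
So 2 × (3)! = 2 × 6 = 12.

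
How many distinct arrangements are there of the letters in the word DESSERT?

1260

Letter multiplicities in DESSERT: D×1, E×2, R×1, S×2, T×1.
So there are 7! / (2!·2!) = 1260 distinguishable arrangements.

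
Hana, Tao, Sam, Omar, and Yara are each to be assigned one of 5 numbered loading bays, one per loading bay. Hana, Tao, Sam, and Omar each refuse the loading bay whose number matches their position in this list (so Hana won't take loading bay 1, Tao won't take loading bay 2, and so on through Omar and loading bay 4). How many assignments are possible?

53

Let Aᵢ (for 1 ≤ i ≤ 4) be the placements that put person i in their forbidden loading bay. Any j of these fix j positions, leaving (5−j)! ways to fill the rest, and there are C(4,j) ways to pick which j.
By inclusion–exclusion, the number of valid placements is Σ_{j=0}^{4} (−1)^j C(4,j)·(5−j)!.
Computing: 120 − 96 + 36 − 8 + 1 = 53.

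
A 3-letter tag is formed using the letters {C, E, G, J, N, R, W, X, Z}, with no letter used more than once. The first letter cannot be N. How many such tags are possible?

448

The first letter has 9−1 = 8 choices (anything except N).
The remaining 2 letters are filled from the other 8 symbols without repetition: 8 × 7 = 56.
Total: 8 × 56 = 448.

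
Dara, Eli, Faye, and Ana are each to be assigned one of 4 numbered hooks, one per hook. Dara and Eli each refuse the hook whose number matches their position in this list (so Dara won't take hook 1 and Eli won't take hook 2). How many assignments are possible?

Let Aᵢ (for i ∈ {1, 2}) be the placements that put person i in their forbidden hook. Any j of these fix j positions, leaving (4−j)! ways to fill the rest, and there are C(2,j) ways to pick which j.
By inclusion–exclusion, the number of valid placements is Σ_{j=0}^{2} (−1)^j C(2,j)·(4−j)!.
Computing: 24 − 12 + 2 = 14.

14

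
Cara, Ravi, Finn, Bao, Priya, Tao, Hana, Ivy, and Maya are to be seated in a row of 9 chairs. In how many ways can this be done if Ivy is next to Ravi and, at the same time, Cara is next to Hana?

20160

Treat {Ivy,Ravi} as one block (2 orders) and {Cara,Hana} as another (2 orders).
That leaves 7 units to arrange: 2 × 2 × 7! = 4 × 5040 = 20160.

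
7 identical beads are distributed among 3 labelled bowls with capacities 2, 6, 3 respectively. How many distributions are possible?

11

Ignoring the caps, the number of non-negative solutions to x_1+…+x_3 = 7 is C(9,2) = 36.
Subtract solutions that violate a single cap (substitute x_i' = x_i − (cap_i+1)): x_1 ≥ 3 gives C(6,2) = 15; x_2 ≥ 7 gives C(2,2) = 1; x_3 ≥ 4 gives C(5,2) = 10. Together 26.
Add back pairs where two caps are both exceeded: 0 + 1 + 0 = 1.
By inclusion–exclusion the count is 36 − 26 + 1 = 11.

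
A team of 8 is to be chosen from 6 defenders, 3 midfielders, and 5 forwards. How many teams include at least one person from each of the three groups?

2828

Unrestricted: C(14,8) = 3003 ways to pick any 8 of the 14.
Selections missing a whole group: no defenders → C(8,8) = 1; no midfielders → C(11,8) = 165; no forwards → C(9,8) = 9.
Add back selections omitting two groups (i.e. drawn from a single group): C(6,8) + C(3,8) + C(5,8) = 0.
By inclusion–exclusion: 3003 − 175 + 0 = 2828.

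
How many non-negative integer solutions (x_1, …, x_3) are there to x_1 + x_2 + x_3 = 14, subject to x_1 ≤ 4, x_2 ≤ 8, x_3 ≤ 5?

10

By stars and bars, unrestricted non-negative solutions to x_1+…+x_3 = 14 number C(14+2,2) = 120.
Subtract solutions that violate a single cap (substitute x_i' = x_i − (cap_i+1)): x_1 ≥ 5 gives C(11,2) = 55; x_2 ≥ 9 gives C(7,2) = 21; x_3 ≥ 6 gives C(10,2) = 45. Together 121.
Add back pairs where two caps are both exceeded: 1 + 10 + 0 = 11.
By inclusion–exclusion the count is 120 − 121 + 11 = 10.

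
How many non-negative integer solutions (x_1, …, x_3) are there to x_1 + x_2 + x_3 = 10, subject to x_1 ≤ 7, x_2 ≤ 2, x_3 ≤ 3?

6

By stars and bars, unrestricted non-negative solutions to x_1+…+x_3 = 10 number C(10+2,2) = 66.
Subtract solutions that violate a single cap (substitute x_i' = x_i − (cap_i+1)): x_1 ≥ 8 gives C(4,2) = 6; x_2 ≥ 3 gives C(9,2) = 36; x_3 ≥ 4 gives C(8,2) = 28. Together 70.
Add back pairs where two caps are both exceeded: 0 + 0 + 10 = 10.
By inclusion–exclusion the count is 66 − 70 + 10 = 6.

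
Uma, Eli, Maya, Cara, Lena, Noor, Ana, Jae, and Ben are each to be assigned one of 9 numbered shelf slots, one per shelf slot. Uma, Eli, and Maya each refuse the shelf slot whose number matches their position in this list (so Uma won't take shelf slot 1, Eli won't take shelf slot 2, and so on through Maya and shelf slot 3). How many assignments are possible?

256320

Let Aᵢ (for i ∈ {1, 2, 3}) be the placements that put person i in their forbidden shelf slot. Any j of these fix j positions, leaving (9−j)! ways to fill the rest, and there are C(3,j) ways to pick which j.
By inclusion–exclusion, the number of valid placements is Σ_{j=0}^{3} (−1)^j C(3,j)·(9−j)!.
Computing: 362880 − 120960 + 15120 − 720 = 256320.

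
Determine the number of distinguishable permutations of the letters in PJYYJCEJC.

15120

PJYYJCEJC has 9 letters with C appearing twice, J appearing 3 times, and Y appearing twice.
The number of distinct arrangements is 9!/(3!·2!·2!) = 362880/24 = 15120.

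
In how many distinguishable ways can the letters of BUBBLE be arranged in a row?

120

The 6 letters of BUBBLE have repeats: B appearing 3 times.
Dividing 6! = 720 by 3! = 6 for the repeated letters gives 120.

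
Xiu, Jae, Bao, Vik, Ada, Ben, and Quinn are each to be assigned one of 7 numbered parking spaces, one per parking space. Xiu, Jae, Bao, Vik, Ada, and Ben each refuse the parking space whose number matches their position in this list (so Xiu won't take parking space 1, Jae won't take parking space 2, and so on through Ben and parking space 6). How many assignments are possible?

Let Aᵢ (for 1 ≤ i ≤ 6) be the placements that put person i in their forbidden parking space. Any j of these fix j positions, leaving (7−j)! ways to fill the rest, and there are C(6,j) ways to pick which j.
By inclusion–exclusion, the number of valid placements is Σ_{j=0}^{6} (−1)^j C(6,j)·(7−j)!.
Computing: 5040 − 4320 + 1800 − 480 + 90 − 12 + 1 = 2119.

2119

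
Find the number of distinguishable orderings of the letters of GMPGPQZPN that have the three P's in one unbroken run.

2520

Treat the 3 copies of P as a single block. The multiset to arrange is then {PPP, G, G, M, N, Q, Z}, 7 items in all.
That gives (7)!/(2!) = 2520 arrangements.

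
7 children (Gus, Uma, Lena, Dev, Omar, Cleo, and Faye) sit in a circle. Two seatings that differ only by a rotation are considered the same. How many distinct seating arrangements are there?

Around a circle, 7 distinct people have 7!/7 = (6)! = 720 rotationally distinct seatings.

720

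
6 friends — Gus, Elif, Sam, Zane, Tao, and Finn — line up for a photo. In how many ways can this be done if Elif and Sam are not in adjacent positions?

480

Of the 6! = 720 arrangements, those with Elif and Sam adjacent number 2 × 5! = 240 (treat the pair as a block with 2 internal orders).
So 720 − 240 = 480 arrangements keep them apart.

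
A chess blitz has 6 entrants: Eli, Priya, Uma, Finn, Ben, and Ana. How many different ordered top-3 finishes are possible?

120

There are 6 choices for 1st place, 5 for 2nd, and 4 for 3rd.
That gives 6 × 5 × 4 = 120.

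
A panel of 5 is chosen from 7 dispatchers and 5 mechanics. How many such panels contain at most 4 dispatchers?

Split by how many dispatchers are chosen (0 through 4).
Sum: C(7,0)·C(5,5) + C(7,1)·C(5,4) + C(7,2)·C(5,3) + C(7,3)·C(5,2) + C(7,4)·C(5,1) = 1 + 35 + 210 + 350 + 175 = 771.

771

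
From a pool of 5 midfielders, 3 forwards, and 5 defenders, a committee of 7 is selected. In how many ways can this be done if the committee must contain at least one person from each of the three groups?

1580

Total 7-person selections from all 13: C(13,7) = 1716.
Subtract selections that omit an entire group: no midfielders → C(8,7) = 8; no forwards → C(10,7) = 120; no defenders → C(8,7) = 8.
Add back selections omitting two groups (i.e. drawn from a single group): C(5,7) + C(3,7) + C(5,7) = 0.
By inclusion–exclusion: 1716 − 136 + 0 = 1580.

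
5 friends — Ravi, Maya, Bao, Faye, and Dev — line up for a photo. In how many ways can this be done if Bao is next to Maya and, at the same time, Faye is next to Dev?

Treat {Bao,Maya} as one block (2 orders) and {Faye,Dev} as another (2 orders).
That leaves 3 units to arrange: 2 × 2 × 3! = 4 × 6 = 24.

24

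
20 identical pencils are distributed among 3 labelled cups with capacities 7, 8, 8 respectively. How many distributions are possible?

By stars and bars, unrestricted non-negative solutions to x_1+…+x_3 = 20 number C(20+2,2) = 231.
Subtract solutions that violate a single cap (substitute x_i' = x_i − (cap_i+1)): x_1 ≥ 8 gives C(14,2) = 91; x_2 ≥ 9 gives C(13,2) = 78; x_3 ≥ 9 gives C(13,2) = 78. Together 247.
Add back pairs where two caps are both exceeded: 10 + 10 + 6 = 26.
By inclusion–exclusion the count is 231 − 247 + 26 = 10.

10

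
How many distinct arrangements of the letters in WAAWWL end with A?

Fix A in the last position and arrange the remaining 5 letters.
Those 5 letters have W appearing 3 times, giving (5)!/(3!) = 20.

20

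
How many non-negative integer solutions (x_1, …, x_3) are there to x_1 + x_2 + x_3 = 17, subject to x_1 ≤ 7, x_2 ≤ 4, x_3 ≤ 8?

By stars and bars, unrestricted non-negative solutions to x_1+…+x_3 = 17 number C(17+2,2) = 171.
Subtract solutions that violate a single cap (substitute x_i' = x_i − (cap_i+1)): x_1 ≥ 8 gives C(11,2) = 55; x_2 ≥ 5 gives C(14,2) = 91; x_3 ≥ 9 gives C(10,2) = 45. Together 191.
Add back pairs where two caps are both exceeded: 15 + 1 + 10 = 26.
By inclusion–exclusion the count is 171 − 191 + 26 = 6.

6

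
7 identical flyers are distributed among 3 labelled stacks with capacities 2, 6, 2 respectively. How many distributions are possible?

8

Without the upper bounds there are C(9,2) = 36 ways to split 7 among 3 stacks.
Subtract solutions that violate a single cap (substitute x_i' = x_i − (cap_i+1)): x_1 ≥ 3 gives C(6,2) = 15; x_2 ≥ 7 gives C(2,2) = 1; x_3 ≥ 3 gives C(6,2) = 15. Together 31.
Add back pairs where two caps are both exceeded: 0 + 3 + 0 = 3.
By inclusion–exclusion the count is 36 − 31 + 3 = 8.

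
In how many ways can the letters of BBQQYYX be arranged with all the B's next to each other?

180

Treat the 2 copies of B as a single block. The multiset to arrange is then {BB, Q, Q, X, Y, Y}, 6 items in all.
That gives (6)!/(2!·2!) = 180 arrangements.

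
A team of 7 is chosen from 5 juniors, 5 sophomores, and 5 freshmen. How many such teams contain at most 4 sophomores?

Split by how many sophomores are chosen (0 through 4).
Sum: C(5,0)·C(10,7) + C(5,1)·C(10,6) + C(5,2)·C(10,5) + C(5,3)·C(10,4) + C(5,4)·C(10,3) = 120 + 1050 + 2520 + 2100 + 600 = 6390.

6390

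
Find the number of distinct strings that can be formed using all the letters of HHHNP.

20

The 5 letters of HHHNP have repeats: H appearing 3 times.
So there are 5! / (3!) = 20 distinguishable arrangements.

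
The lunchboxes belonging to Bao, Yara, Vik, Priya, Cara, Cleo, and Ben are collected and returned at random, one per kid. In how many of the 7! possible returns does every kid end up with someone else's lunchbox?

This is the derangement count D_7: permutations of 7 items with no fixed point.
By inclusion–exclusion this is Σ_{j=0}^{7} (−1)^j C(7,j)·(7−j)!.
Computing: 5040 − 5040 + 2520 − 840 + 210 − 42 + 7 − 1 = 1854.

1854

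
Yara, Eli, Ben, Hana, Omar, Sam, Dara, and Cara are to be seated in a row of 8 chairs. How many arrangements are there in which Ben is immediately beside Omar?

Treat {Ben, Omar} as a single unit. There are 7 units to order, and the pair itself can be ordered 2 ways.
That gives 2 × 7! = 2 × 5040 = 10080.

10080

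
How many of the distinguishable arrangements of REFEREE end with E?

Fix E in the last position and arrange the remaining 6 letters.
Those 6 letters have E appearing 3 times and R appearing twice, giving (6)!/(3!·2!) = 60.

60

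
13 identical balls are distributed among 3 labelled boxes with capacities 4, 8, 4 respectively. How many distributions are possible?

By stars and bars, unrestricted non-negative solutions to x_1+…+x_3 = 13 number C(13+2,2) = 105.
Subtract solutions that violate a single cap (substitute x_i' = x_i − (cap_i+1)): x_1 ≥ 5 gives C(10,2) = 45; x_2 ≥ 9 gives C(6,2) = 15; x_3 ≥ 5 gives C(10,2) = 45. Together 105.
Add back pairs where two caps are both exceeded: 0 + 10 + 0 = 10.
By inclusion–exclusion the count is 105 − 105 + 10 = 10.

10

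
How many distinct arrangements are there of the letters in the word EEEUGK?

The 6 letters of EEEUGK have repeats: E appearing 3 times.
So there are 6! / (3!) = 120 distinguishable arrangements.

120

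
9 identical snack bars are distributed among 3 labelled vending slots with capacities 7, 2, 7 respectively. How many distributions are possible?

Without the upper bounds there are C(11,2) = 55 ways to split 9 among 3 vending slots.
Subtract solutions that violate a single cap (substitute x_i' = x_i − (cap_i+1)): x_1 ≥ 8 gives C(3,2) = 3; x_2 ≥ 3 gives C(8,2) = 28; x_3 ≥ 8 gives C(3,2) = 3. Together 34.
No two caps can be exceeded simultaneously, so the pair terms are all 0.
By inclusion–exclusion the count is 55 − 34 + 0 = 21.

21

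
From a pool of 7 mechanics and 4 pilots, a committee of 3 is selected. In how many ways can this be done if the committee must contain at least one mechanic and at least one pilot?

126

Total 3-person selections from all 11: C(11,3) = 165.
Selections missing a whole group: no mechanics → C(4,3) = 4; no pilots → C(7,3) = 35.
Both groups omitted at once is impossible, so 165 − 39 = 126.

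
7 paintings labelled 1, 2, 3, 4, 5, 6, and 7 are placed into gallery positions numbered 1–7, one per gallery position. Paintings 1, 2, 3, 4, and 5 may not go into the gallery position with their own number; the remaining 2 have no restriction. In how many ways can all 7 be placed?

Let Aᵢ (for 1 ≤ i ≤ 5) be the placements that put painting i in its forbidden gallery position. Any j of these fix j positions, leaving (7−j)! ways to fill the rest, and there are C(5,j) ways to pick which j.
By inclusion–exclusion, the number of valid placements is Σ_{j=0}^{5} (−1)^j C(5,j)·(7−j)!.
Computing: 5040 − 3600 + 1200 − 240 + 30 − 2 = 2428.

2428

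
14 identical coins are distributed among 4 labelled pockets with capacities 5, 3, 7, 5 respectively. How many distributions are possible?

72

By stars and bars, unrestricted non-negative solutions to x_1+…+x_4 = 14 number C(14+3,3) = 680.
Subtract solutions that violate a single cap (substitute x_i' = x_i − (cap_i+1)): x_1 ≥ 6 gives C(11,3) = 165; x_2 ≥ 4 gives C(13,3) = 286; x_3 ≥ 8 gives C(9,3) = 84; x_4 ≥ 6 gives C(11,3) = 165. Together 700.
Add back pairs where two caps are both exceeded: 35 + 1 + 10 + 10 + 35 + 1 = 92.
By inclusion–exclusion the count is 680 − 700 + 92 = 72.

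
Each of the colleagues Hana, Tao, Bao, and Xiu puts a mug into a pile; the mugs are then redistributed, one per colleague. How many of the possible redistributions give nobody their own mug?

9

Count assignments avoiding every fixed point. For any j of the 4 colleagues fixed to their own mug, the other 4−j can be arranged in (4−j)! ways.
By inclusion–exclusion this is Σ_{j=0}^{4} (−1)^j C(4,j)·(4−j)!.
Computing: 24 − 24 + 12 − 4 + 1 = 9.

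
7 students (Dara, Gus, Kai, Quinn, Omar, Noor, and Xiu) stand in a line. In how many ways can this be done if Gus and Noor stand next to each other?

1440

Treat {Gus, Noor} as a single unit. There are 6 units to order, and the pair itself can be ordered 2 ways.
That gives 2 × 6! = 2 × 720 = 1440.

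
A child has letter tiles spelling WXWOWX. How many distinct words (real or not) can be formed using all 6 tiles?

60

WXWOWX has 6 letters with W appearing 3 times and X appearing twice.
So there are 6! / (3!·2!) = 60 distinguishable arrangements.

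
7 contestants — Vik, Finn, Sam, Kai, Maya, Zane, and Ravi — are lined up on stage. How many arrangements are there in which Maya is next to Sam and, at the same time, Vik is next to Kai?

Treat {Maya,Sam} as one block (2 orders) and {Vik,Kai} as another (2 orders).
That leaves 5 units to arrange: 2 × 2 × 5! = 4 × 120 = 480.

480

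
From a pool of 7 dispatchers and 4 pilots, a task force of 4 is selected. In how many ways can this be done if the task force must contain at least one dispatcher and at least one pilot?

Unrestricted: C(11,4) = 330 ways to pick any 4 of the 11.
Subtract selections that omit an entire group: no dispatchers → C(4,4) = 1; no pilots → C(7,4) = 35.
Both groups omitted at once is impossible, so 330 − 36 = 294.

294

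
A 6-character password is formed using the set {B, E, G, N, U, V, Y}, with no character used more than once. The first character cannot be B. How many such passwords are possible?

The first character has 7−1 = 6 choices (anything except B).
The remaining 5 characters are filled from the other 6 symbols without repetition: 6 × 5 × 4 × 3 × 2 = 720.
Total: 6 × 720 = 4320.

4320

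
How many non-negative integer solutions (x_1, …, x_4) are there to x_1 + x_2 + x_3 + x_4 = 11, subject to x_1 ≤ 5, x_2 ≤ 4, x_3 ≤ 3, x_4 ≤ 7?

99

Without the upper bounds there are C(14,3) = 364 ways to split 11 among 4 variables.
Subtract solutions that violate a single cap (substitute x_i' = x_i − (cap_i+1)): x_1 ≥ 6 gives C(8,3) = 56; x_2 ≥ 5 gives C(9,3) = 84; x_3 ≥ 4 gives C(10,3) = 120; x_4 ≥ 8 gives C(6,3) = 20. Together 280.
Add back pairs where two caps are both exceeded: 1 + 4 + 0 + 10 + 0 + 0 = 15.
By inclusion–exclusion the count is 364 − 280 + 15 = 99.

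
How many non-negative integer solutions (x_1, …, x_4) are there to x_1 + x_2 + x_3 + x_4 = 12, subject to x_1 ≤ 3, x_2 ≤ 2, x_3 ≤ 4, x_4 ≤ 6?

19

Ignoring the caps, the number of non-negative solutions to x_1+…+x_4 = 12 is C(15,3) = 455.
Subtract solutions that violate a single cap (substitute x_i' = x_i − (cap_i+1)): x_1 ≥ 4 gives C(11,3) = 165; x_2 ≥ 3 gives C(12,3) = 220; x_3 ≥ 5 gives C(10,3) = 120; x_4 ≥ 7 gives C(8,3) = 56. Together 561.
Add back pairs where two caps are both exceeded: 56 + 20 + 4 + 35 + 10 + 1 = 126.
Subtract triples: 1 + 0 + 0 + 0 = 1.
By inclusion–exclusion the count is 455 − 561 + 126 − 1 = 19.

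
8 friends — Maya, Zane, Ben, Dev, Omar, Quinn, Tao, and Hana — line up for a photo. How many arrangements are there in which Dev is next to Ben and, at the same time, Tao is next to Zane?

Treat {Dev,Ben} as one block (2 orders) and {Tao,Zane} as another (2 orders).
That leaves 6 units to arrange: 2 × 2 × 6! = 4 × 720 = 2880.

2880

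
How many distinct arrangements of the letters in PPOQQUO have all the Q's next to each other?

180

Treat the 2 copies of Q as a single block. The multiset to arrange is then {QQ, O, O, P, P, U}, 6 items in all.
That gives (6)!/(2!·2!) = 180 arrangements.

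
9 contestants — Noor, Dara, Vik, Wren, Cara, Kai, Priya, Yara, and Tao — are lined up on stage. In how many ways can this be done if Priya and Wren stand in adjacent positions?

Glue Priya and Wren into one block (2 internal orders), leaving 8 units to arrange in a row.
So the count is 2·(8)! = 80640.

80640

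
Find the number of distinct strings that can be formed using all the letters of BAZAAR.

120

Letter multiplicities in BAZAAR: A×3, B×1, R×1, Z×1.
Dividing 6! = 720 by 3! = 6 for the repeated letters gives 120.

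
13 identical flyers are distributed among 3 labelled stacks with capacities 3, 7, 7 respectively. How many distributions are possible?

14

By stars and bars, unrestricted non-negative solutions to x_1+…+x_3 = 13 number C(13+2,2) = 105.
Subtract solutions that violate a single cap (substitute x_i' = x_i − (cap_i+1)): x_1 ≥ 4 gives C(11,2) = 55; x_2 ≥ 8 gives C(7,2) = 21; x_3 ≥ 8 gives C(7,2) = 21. Together 97.
Add back pairs where two caps are both exceeded: 3 + 3 + 0 = 6.
By inclusion–exclusion the count is 105 − 97 + 6 = 14.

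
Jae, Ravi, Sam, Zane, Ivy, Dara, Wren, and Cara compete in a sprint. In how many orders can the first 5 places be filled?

There are 8 choices for 1st place, 7 for 2nd, and so on down to 4 for position 5.
That gives 8 × 7 × 6 × 5 × 4 = 6720.

6720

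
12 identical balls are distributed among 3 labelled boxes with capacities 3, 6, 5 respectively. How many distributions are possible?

6

Ignoring the caps, the number of non-negative solutions to x_1+…+x_3 = 12 is C(14,2) = 91.
Subtract solutions that violate a single cap (substitute x_i' = x_i − (cap_i+1)): x_1 ≥ 4 gives C(10,2) = 45; x_2 ≥ 7 gives C(7,2) = 21; x_3 ≥ 6 gives C(8,2) = 28. Together 94.
Add back pairs where two caps are both exceeded: 3 + 6 + 0 = 9.
By inclusion–exclusion the count is 91 − 94 + 9 = 6.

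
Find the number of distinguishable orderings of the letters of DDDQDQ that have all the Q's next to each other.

Treat the 2 copies of Q as a single block. The multiset to arrange is then {QQ, D, D, D, D}, 5 items in all.
That gives (5)!/(4!) = 5 arrangements.

5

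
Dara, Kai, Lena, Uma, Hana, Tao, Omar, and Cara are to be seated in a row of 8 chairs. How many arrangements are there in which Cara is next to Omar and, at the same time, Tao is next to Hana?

2880

Treat {Cara,Omar} as one block (2 orders) and {Tao,Hana} as another (2 orders).
That leaves 6 units to arrange: 2 × 2 × 6! = 4 × 720 = 2880.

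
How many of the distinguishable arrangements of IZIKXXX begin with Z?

60

With the first slot taken by Z, it remains to arrange the other 6 letters (IIKXXX).
Those 6 letters have I appearing twice and X appearing 3 times, giving (6)!/(3!·2!) = 60.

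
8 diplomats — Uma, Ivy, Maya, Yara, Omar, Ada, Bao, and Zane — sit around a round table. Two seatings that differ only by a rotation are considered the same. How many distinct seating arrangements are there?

5040

Fix one person's seat to break rotational symmetry; the remaining 7 people can be arranged in (7)! = 5040 ways.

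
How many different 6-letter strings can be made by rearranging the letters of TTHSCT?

120

The 6 letters of TTHSCT have repeats: T appearing 3 times.
So there are 6! / (3!) = 120 distinguishable arrangements.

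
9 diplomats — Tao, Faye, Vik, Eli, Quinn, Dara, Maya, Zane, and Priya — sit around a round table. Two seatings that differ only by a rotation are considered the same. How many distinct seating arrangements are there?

40320

Fix one person's seat to break rotational symmetry; the remaining 8 people can be arranged in (8)! = 40320 ways.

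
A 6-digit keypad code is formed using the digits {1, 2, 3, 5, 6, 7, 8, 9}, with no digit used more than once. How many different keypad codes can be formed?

20160

This is a permutation of 6 out of 8: P(8,6) = 8!/2!.
8 × 7 × 6 × 5 × 4 × 3 = 20160.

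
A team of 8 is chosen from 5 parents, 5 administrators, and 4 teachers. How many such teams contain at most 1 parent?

Split by how many parents are chosen (0 through 1).
Sum: C(5,0)·C(9,8) + C(5,1)·C(9,7) = 9 + 180 = 189.

189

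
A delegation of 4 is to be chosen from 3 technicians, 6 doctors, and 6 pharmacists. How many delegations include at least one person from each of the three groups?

648

With no constraint there are C(15,4) = 1365 possible selections.
Subtract selections that omit an entire group: no technicians → C(12,4) = 495; no doctors → C(9,4) = 126; no pharmacists → C(9,4) = 126.
Add back selections omitting two groups (i.e. drawn from a single group): C(3,4) + C(6,4) + C(6,4) = 30.
By inclusion–exclusion: 1365 − 747 + 30 = 648.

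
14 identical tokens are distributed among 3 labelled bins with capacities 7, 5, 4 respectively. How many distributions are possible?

6

Ignoring the caps, the number of non-negative solutions to x_1+…+x_3 = 14 is C(16,2) = 120.
Subtract solutions that violate a single cap (substitute x_i' = x_i − (cap_i+1)): x_1 ≥ 8 gives C(8,2) = 28; x_2 ≥ 6 gives C(10,2) = 45; x_3 ≥ 5 gives C(11,2) = 55. Together 128.
Add back pairs where two caps are both exceeded: 1 + 3 + 10 = 14.
By inclusion–exclusion the count is 120 − 128 + 14 = 6.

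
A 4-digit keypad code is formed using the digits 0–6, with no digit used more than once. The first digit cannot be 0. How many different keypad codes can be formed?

The first digit has 7−1 = 6 choices (anything except 0).
The remaining 3 digits are filled from the other 6 symbols without repetition: 6 × 5 × 4 = 120.
Total: 6 × 120 = 720.

720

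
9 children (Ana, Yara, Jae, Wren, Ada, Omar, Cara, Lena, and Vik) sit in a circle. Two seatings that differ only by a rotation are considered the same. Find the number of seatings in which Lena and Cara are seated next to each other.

Glue Lena and Cara into a block (2 internal orders). Seating 8 units around a circle gives (7)! arrangements.
So 2 × (7)! = 2 × 5040 = 10080.

10080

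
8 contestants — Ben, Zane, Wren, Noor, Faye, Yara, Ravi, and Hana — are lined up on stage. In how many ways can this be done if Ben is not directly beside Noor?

30240

Of the 8! = 40320 arrangements, those with Ben and Noor adjacent number 2 × 7! = 10080 (treat the pair as a block with 2 internal orders).
Complementary counting: 40320 − 10080 = 30240.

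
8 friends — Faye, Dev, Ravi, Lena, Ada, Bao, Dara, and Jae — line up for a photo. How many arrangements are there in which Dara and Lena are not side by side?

Of the 8! = 40320 arrangements, those with Dara and Lena adjacent number 2 × 7! = 10080 (treat the pair as a block with 2 internal orders).
Complementary counting: 40320 − 10080 = 30240.

30240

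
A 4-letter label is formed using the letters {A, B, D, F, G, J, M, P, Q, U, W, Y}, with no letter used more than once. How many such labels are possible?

This is a permutation of 4 out of 12: P(12,4) = 12!/8!.
12 × 11 × 10 × 9 = 11880.

11880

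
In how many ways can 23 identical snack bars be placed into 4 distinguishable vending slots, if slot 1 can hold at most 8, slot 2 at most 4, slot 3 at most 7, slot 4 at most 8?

35

Without the upper bounds there are C(26,3) = 2600 ways to split 23 among 4 vending slots.
Subtract solutions that violate a single cap (substitute x_i' = x_i − (cap_i+1)): x_1 ≥ 9 gives C(17,3) = 680; x_2 ≥ 5 gives C(21,3) = 1330; x_3 ≥ 8 gives C(18,3) = 816; x_4 ≥ 9 gives C(17,3) = 680. Together 3506.
Add back pairs where two caps are both exceeded: 220 + 84 + 56 + 286 + 220 + 84 = 950.
Subtract triples: 4 + 1 + 0 + 4 = 9.
By inclusion–exclusion the count is 2600 − 3506 + 950 − 9 = 35.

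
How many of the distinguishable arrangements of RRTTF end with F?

6

With the last slot taken by F, it remains to arrange the other 4 letters (RRTT).
Those 4 letters have R appearing twice and T appearing twice, giving (4)!/(2!·2!) = 6.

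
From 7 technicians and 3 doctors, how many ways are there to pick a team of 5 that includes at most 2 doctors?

Split by how many doctors are chosen (0 through 2).
Sum: C(3,0)·C(7,5) + C(3,1)·C(7,4) + C(3,2)·C(7,3) = 21 + 105 + 105 = 231.

231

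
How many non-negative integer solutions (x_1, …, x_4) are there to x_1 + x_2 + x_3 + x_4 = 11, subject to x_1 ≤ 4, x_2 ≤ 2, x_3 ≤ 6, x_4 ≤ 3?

By stars and bars, unrestricted non-negative solutions to x_1+…+x_4 = 11 number C(11+3,3) = 364.
Subtract solutions that violate a single cap (substitute x_i' = x_i − (cap_i+1)): x_1 ≥ 5 gives C(9,3) = 84; x_2 ≥ 3 gives C(11,3) = 165; x_3 ≥ 7 gives C(7,3) = 35; x_4 ≥ 4 gives C(10,3) = 120. Together 404.
Add back pairs where two caps are both exceeded: 20 + 0 + 10 + 4 + 35 + 1 = 70.
By inclusion–exclusion the count is 364 − 404 + 70 = 30.

30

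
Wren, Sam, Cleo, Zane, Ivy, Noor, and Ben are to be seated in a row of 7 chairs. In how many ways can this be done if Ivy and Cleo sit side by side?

1440

Place the 5 others and the Ivy-Cleo pair as 6 objects in a line; the pair has 2 internal arrangements.
That gives 2 × 6! = 2 × 720 = 1440.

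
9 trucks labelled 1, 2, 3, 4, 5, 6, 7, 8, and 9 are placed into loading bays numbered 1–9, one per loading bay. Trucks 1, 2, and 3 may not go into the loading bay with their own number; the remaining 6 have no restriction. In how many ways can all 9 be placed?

256320

Let Aᵢ (for i ∈ {1, 2, 3}) be the placements that put truck i in its forbidden loading bay. Any j of these fix j positions, leaving (9−j)! ways to fill the rest, and there are C(3,j) ways to pick which j.
By inclusion–exclusion, the number of valid placements is Σ_{j=0}^{3} (−1)^j C(3,j)·(9−j)!.
Computing: 362880 − 120960 + 15120 − 720 = 256320.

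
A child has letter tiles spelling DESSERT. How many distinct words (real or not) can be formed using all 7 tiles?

1260

DESSERT has 7 letters with E appearing twice and S appearing twice.
The number of distinct arrangements is 7!/(2!·2!) = 5040/4 = 1260.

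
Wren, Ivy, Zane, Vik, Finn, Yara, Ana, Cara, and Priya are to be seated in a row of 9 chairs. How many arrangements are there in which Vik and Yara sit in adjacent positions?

Treat {Vik, Yara} as a single unit. There are 8 units to order, and the pair itself can be ordered 2 ways.
That gives 2 × 8! = 2 × 40320 = 80640.

80640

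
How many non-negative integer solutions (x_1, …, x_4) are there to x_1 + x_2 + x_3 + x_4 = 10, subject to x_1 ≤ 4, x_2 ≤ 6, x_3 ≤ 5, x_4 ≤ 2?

70

Without the upper bounds there are C(13,3) = 286 ways to split 10 among 4 variables.
Subtract solutions that violate a single cap (substitute x_i' = x_i − (cap_i+1)): x_1 ≥ 5 gives C(8,3) = 56; x_2 ≥ 7 gives C(6,3) = 20; x_3 ≥ 6 gives C(7,3) = 35; x_4 ≥ 3 gives C(10,3) = 120. Together 231.
Add back pairs where two caps are both exceeded: 0 + 0 + 10 + 0 + 1 + 4 = 15.
By inclusion–exclusion the count is 286 − 231 + 15 = 70.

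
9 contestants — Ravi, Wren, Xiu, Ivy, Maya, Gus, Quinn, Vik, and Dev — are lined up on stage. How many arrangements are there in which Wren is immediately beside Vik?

Treat {Wren, Vik} as a single unit. There are 8 units to order, and the pair itself can be ordered 2 ways.
So the count is 2·(8)! = 80640.

80640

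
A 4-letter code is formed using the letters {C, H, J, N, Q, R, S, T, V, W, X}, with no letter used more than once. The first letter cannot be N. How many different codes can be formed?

7200

The first letter has 11−1 = 10 choices (anything except N).
The remaining 3 letters are filled from the other 10 symbols without repetition: 10 × 9 × 8 = 720.
Total: 10 × 720 = 7200.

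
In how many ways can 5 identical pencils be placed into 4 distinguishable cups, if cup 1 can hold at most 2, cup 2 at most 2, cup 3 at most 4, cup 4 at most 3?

Ignoring the caps, the number of non-negative solutions to x_1+…+x_4 = 5 is C(8,3) = 56.
Subtract solutions that violate a single cap (substitute x_i' = x_i − (cap_i+1)): x_1 ≥ 3 gives C(5,3) = 10; x_2 ≥ 3 gives C(5,3) = 10; x_3 ≥ 5 gives C(3,3) = 1; x_4 ≥ 4 gives C(4,3) = 4. Together 25.
No two caps can be exceeded simultaneously, so the pair terms are all 0.
By inclusion–exclusion the count is 56 − 25 + 0 = 31.

31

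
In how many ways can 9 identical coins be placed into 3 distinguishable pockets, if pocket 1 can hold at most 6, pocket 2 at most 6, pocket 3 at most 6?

By stars and bars, unrestricted non-negative solutions to x_1+…+x_3 = 9 number C(9+2,2) = 55.
Subtract solutions that violate a single cap (substitute x_i' = x_i − (cap_i+1)): x_1 ≥ 7 gives C(4,2) = 6; x_2 ≥ 7 gives C(4,2) = 6; x_3 ≥ 7 gives C(4,2) = 6. Together 18.
No two caps can be exceeded simultaneously, so the pair terms are all 0.
By inclusion–exclusion the count is 55 − 18 + 0 = 37.

37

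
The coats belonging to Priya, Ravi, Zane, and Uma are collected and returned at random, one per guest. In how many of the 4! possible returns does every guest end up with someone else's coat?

9

Count assignments avoiding every fixed point. For any j of the 4 guests fixed to their own coat, the other 4−j can be arranged in (4−j)! ways.
By inclusion–exclusion this is Σ_{j=0}^{4} (−1)^j C(4,j)·(4−j)!.
Computing: 24 − 24 + 12 − 4 + 1 = 9.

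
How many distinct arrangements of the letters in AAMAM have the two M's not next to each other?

6

Total arrangements of AAMAM: 5!/(3!·2!) = 10.
If the two M's are adjacent, glue them into one block, leaving 4 items to arrange: (4)!/(3!) = 4 ways.
Subtracting, 10 − 4 = 6 arrangements keep the M's apart.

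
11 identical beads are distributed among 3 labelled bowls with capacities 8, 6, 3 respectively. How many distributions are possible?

By stars and bars, unrestricted non-negative solutions to x_1+…+x_3 = 11 number C(11+2,2) = 78.
Subtract solutions that violate a single cap (substitute x_i' = x_i − (cap_i+1)): x_1 ≥ 9 gives C(4,2) = 6; x_2 ≥ 7 gives C(6,2) = 15; x_3 ≥ 4 gives C(9,2) = 36. Together 57.
Add back pairs where two caps are both exceeded: 0 + 0 + 1 = 1.
By inclusion–exclusion the count is 78 − 57 + 1 = 22.

22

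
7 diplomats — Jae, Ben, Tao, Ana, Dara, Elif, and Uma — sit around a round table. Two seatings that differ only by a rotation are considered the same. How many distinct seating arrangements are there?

Fix one person's seat to break rotational symmetry; the remaining 6 people can be arranged in (6)! = 720 ways.

720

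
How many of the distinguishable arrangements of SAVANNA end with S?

Fix S in the last position and arrange the remaining 6 letters.
Those 6 letters have A appearing 3 times and N appearing twice, giving (6)!/(3!·2!) = 60.

60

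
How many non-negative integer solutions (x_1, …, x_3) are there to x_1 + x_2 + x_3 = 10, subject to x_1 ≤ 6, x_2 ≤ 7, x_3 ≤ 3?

22

Ignoring the caps, the number of non-negative solutions to x_1+…+x_3 = 10 is C(12,2) = 66.
Subtract solutions that violate a single cap (substitute x_i' = x_i − (cap_i+1)): x_1 ≥ 7 gives C(5,2) = 10; x_2 ≥ 8 gives C(4,2) = 6; x_3 ≥ 4 gives C(8,2) = 28. Together 44.
No two caps can be exceeded simultaneously, so the pair terms are all 0.
By inclusion–exclusion the count is 66 − 44 + 0 = 22.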